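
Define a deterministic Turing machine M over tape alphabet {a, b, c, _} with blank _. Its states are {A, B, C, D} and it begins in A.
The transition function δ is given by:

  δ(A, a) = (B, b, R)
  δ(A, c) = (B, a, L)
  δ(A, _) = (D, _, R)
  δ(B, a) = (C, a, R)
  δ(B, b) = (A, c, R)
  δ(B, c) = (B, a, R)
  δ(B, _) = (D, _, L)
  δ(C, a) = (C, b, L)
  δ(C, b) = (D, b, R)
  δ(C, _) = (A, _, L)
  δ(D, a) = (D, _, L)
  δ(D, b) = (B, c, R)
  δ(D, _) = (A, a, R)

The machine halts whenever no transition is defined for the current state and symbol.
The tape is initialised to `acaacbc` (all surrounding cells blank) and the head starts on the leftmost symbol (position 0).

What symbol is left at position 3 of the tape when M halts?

A | [a]caacbc   read a → write b, move R, go to B
B | b[c]aacbc   read c → write a, move R, go to B
B | ba[a]acbc   read a → write a, move R, go to C
C | baa[a]cbc   read a → write b, move L, go to C
C | ba[a]bcbc   read a → write b, move L, go to C
C | b[a]bbcbc   read a → write b, move L, go to C
C | [b]bbbcbc   read b → write b, move R, go to D
D | b[b]bbcbc   read b → write c, move R, go to B
B | bc[b]bcbc   read b → write c, move R, go to A
A | bcc[b]cbc
Cell 3 holds b when M halts.

b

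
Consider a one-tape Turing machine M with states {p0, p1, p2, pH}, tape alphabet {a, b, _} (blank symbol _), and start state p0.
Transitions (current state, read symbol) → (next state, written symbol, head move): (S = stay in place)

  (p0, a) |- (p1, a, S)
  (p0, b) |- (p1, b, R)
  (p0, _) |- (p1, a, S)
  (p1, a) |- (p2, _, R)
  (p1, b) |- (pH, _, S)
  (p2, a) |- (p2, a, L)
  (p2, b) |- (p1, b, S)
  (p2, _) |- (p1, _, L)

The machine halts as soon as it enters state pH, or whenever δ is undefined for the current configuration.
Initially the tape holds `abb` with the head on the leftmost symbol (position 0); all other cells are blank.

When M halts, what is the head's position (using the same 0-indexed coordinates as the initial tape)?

p0 | [a]bb   read a → write a, move S, go to p1
p1 | [a]bb   read a → write _, move R, go to p2
p2 | _[b]b   read b → write b, move S, go to p1
p1 | _[b]b   read b → write _, move S, go to pH
pH | _[_]b
At halt the head is at cell 1.

1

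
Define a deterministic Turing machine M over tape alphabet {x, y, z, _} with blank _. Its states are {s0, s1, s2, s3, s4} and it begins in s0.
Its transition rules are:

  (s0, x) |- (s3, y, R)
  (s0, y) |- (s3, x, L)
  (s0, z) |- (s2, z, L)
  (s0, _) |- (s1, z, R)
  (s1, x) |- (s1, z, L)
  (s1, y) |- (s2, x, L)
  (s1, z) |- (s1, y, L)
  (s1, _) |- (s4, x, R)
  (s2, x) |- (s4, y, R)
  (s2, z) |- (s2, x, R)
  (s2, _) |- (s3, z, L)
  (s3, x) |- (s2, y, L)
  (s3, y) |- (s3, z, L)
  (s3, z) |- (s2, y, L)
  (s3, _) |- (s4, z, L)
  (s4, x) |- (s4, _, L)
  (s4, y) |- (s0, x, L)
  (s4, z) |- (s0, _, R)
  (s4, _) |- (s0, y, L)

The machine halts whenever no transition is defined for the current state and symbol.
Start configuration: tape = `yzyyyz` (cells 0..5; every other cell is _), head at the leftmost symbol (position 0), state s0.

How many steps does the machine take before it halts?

10

state=s0 head=0 tape=___[y]zyyyz   (s0,y)→(s3,x,L)
state=s3 head=-1 tape=__[_]xzyyyz   (s3,_)→(s4,z,L)
state=s4 head=-2 tape=_[_]zxzyyyz   (s4,_)→(s0,y,L)
state=s0 head=-3 tape=[_]yzxzyyyz   (s0,_)→(s1,z,R)
state=s1 head=-2 tape=z[y]zxzyyyz   (s1,y)→(s2,x,L)
state=s2 head=-3 tape=[z]xzxzyyyz   (s2,z)→(s2,x,R)
state=s2 head=-2 tape=x[x]zxzyyyz   (s2,x)→(s4,y,R)
state=s4 head=-1 tape=xy[z]xzyyyz   (s4,z)→(s0,_,R)
state=s0 head=0 tape=xy_[x]zyyyz   (s0,x)→(s3,y,R)
state=s3 head=1 tape=xy_y[z]yyyz   (s3,z)→(s2,y,L)
state=s2 head=0 tape=xy_[y]yyyyz
M halts after 10 transitions.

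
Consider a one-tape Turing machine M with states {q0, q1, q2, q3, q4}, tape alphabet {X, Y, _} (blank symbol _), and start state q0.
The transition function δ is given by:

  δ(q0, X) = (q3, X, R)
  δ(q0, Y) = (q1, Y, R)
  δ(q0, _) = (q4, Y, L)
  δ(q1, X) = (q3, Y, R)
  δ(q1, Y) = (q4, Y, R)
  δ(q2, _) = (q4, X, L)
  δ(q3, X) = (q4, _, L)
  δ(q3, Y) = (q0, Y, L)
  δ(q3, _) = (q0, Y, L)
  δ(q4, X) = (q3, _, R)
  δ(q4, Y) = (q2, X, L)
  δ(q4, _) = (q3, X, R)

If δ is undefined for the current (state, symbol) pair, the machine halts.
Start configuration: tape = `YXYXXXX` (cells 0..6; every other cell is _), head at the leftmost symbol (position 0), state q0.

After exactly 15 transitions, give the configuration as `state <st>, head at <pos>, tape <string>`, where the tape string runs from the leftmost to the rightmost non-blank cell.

state q0, head at 3, tape YYYXYXX

state=q0 head=0 tape=[Y]XYXXXX   (q0,Y)→(q1,Y,R)
state=q1 head=1 tape=Y[X]YXXXX   (q1,X)→(q3,Y,R)
state=q3 head=2 tape=YY[Y]XXXX   (q3,Y)→(q0,Y,L)
state=q0 head=1 tape=Y[Y]YXXXX   (q0,Y)→(q1,Y,R)
state=q1 head=2 tape=YY[Y]XXXX   (q1,Y)→(q4,Y,R)
state=q4 head=3 tape=YYY[X]XXX   (q4,X)→(q3,_,R)
state=q3 head=4 tape=YYY_[X]XX   (q3,X)→(q4,_,L)
state=q4 head=3 tape=YYY[_]_XX   (q4,_)→(q3,X,R)
state=q3 head=4 tape=YYYX[_]XX   (q3,_)→(q0,Y,L)
state=q0 head=3 tape=YYY[X]YXX   (q0,X)→(q3,X,R)
state=q3 head=4 tape=YYYX[Y]XX   (q3,Y)→(q0,Y,L)
state=q0 head=3 tape=YYY[X]YXX   (q0,X)→(q3,X,R)
state=q3 head=4 tape=YYYX[Y]XX   (q3,Y)→(q0,Y,L)
state=q0 head=3 tape=YYY[X]YXX   (q0,X)→(q3,X,R)
state=q3 head=4 tape=YYYX[Y]XX   (q3,Y)→(q0,Y,L)
state=q0 head=3 tape=YYY[X]YXX
After 15 steps: state q0, head at 3, tape YYYXYXX.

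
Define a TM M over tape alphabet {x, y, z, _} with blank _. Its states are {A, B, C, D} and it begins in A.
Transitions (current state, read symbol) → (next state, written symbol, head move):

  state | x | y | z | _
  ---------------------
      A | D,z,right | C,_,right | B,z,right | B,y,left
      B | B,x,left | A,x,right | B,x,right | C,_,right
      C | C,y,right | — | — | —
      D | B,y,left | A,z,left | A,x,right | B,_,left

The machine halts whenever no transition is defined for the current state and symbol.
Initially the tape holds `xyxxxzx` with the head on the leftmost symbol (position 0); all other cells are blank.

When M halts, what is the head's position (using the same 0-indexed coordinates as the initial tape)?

5

state=A head=0 tape=_[x]yxxxzx   (A,x)→(D,z,right)
state=D head=1 tape=_z[y]xxxzx   (D,y)→(A,z,left)
state=A head=0 tape=_[z]zxxxzx   (A,z)→(B,z,right)
state=B head=1 tape=_z[z]xxxzx   (B,z)→(B,x,right)
state=B head=2 tape=_zx[x]xxzx   (B,x)→(B,x,left)
state=B head=1 tape=_z[x]xxxzx   (B,x)→(B,x,left)
state=B head=0 tape=_[z]xxxxzx   (B,z)→(B,x,right)
state=B head=1 tape=_x[x]xxxzx   (B,x)→(B,x,left)
state=B head=0 tape=_[x]xxxxzx   (B,x)→(B,x,left)
state=B head=-1 tape=[_]xxxxxzx   (B,_)→(C,_,right)
state=C head=0 tape=_[x]xxxxzx   (C,x)→(C,y,right)
state=C head=1 tape=_y[x]xxxzx   (C,x)→(C,y,right)
state=C head=2 tape=_yy[x]xxzx   (C,x)→(C,y,right)
state=C head=3 tape=_yyy[x]xzx   (C,x)→(C,y,right)
state=C head=4 tape=_yyyy[x]zx   (C,x)→(C,y,right)
state=C head=5 tape=_yyyyy[z]x
At halt the head is at cell 5.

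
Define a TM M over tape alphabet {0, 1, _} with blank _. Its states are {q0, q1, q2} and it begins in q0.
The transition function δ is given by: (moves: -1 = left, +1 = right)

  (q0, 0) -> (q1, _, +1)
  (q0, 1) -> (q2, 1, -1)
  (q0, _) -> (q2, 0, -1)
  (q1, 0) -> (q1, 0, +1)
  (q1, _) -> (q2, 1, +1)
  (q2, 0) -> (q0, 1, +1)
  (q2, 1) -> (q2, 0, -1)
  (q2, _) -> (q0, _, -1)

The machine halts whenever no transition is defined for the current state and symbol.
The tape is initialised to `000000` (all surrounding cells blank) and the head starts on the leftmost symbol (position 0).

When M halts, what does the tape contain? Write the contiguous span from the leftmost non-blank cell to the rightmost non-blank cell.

0001_1

state=q0 head=0 tape=[0]00000__   (q0,0)→(q1,_,+1)
state=q1 head=1 tape=_[0]0000__   (q1,0)→(q1,0,+1)
state=q1 head=2 tape=_0[0]000__   (q1,0)→(q1,0,+1)
state=q1 head=3 tape=_00[0]00__   (q1,0)→(q1,0,+1)
state=q1 head=4 tape=_000[0]0__   (q1,0)→(q1,0,+1)
state=q1 head=5 tape=_0000[0]__   (q1,0)→(q1,0,+1)
state=q1 head=6 tape=_00000[_]_   (q1,_)→(q2,1,+1)
state=q2 head=7 tape=_000001[_]   (q2,_)→(q0,_,-1)
state=q0 head=6 tape=_00000[1]_   (q0,1)→(q2,1,-1)
state=q2 head=5 tape=_0000[0]1_   (q2,0)→(q0,1,+1)
state=q0 head=6 tape=_00001[1]_   (q0,1)→(q2,1,-1)
state=q2 head=5 tape=_0000[1]1_   (q2,1)→(q2,0,-1)
state=q2 head=4 tape=_000[0]01_   (q2,0)→(q0,1,+1)
state=q0 head=5 tape=_0001[0]1_   (q0,0)→(q1,_,+1)
state=q1 head=6 tape=_0001_[1]_
The non-blank tape span at halt is 0001_1.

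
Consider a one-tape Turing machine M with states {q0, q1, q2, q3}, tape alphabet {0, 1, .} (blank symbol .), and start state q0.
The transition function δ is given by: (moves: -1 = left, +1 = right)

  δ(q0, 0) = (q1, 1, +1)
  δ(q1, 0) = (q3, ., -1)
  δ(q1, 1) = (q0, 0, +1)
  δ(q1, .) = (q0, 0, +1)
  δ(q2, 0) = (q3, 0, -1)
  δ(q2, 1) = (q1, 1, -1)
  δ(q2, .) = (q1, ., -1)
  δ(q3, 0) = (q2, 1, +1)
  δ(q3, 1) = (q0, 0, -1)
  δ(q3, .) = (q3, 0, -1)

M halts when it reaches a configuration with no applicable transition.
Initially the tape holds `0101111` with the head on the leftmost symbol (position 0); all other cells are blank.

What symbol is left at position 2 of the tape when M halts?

1

state=q0 head=0 tape=[0]101111   (q0,0)→(q1,1,+1)
state=q1 head=1 tape=1[1]01111   (q1,1)→(q0,0,+1)
state=q0 head=2 tape=10[0]1111   (q0,0)→(q1,1,+1)
state=q1 head=3 tape=101[1]111   (q1,1)→(q0,0,+1)
state=q0 head=4 tape=1010[1]11
Cell 2 holds 1 when M halts.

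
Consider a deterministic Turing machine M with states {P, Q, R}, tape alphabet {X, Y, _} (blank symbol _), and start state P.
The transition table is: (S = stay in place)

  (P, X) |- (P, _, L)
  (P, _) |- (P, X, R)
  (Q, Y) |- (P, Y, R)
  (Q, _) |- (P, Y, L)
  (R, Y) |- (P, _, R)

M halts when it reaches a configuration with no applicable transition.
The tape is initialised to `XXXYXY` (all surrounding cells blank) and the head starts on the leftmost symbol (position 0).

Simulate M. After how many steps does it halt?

21

state=P head=0 tape=___[X]XXYXY   (P,X)→(P,_,L)
state=P head=-1 tape=__[_]_XXYXY   (P,_)→(P,X,R)
state=P head=0 tape=__X[_]XXYXY   (P,_)→(P,X,R)
state=P head=1 tape=__XX[X]XYXY   (P,X)→(P,_,L)
state=P head=0 tape=__X[X]_XYXY   (P,X)→(P,_,L)
state=P head=-1 tape=__[X]__XYXY   (P,X)→(P,_,L)
state=P head=-2 tape=_[_]___XYXY   (P,_)→(P,X,R)
state=P head=-1 tape=_X[_]__XYXY   (P,_)→(P,X,R)
state=P head=0 tape=_XX[_]_XYXY   (P,_)→(P,X,R)
state=P head=1 tape=_XXX[_]XYXY   (P,_)→(P,X,R)
state=P head=2 tape=_XXXX[X]YXY   (P,X)→(P,_,L)
state=P head=1 tape=_XXX[X]_YXY   (P,X)→(P,_,L)
state=P head=0 tape=_XX[X]__YXY   (P,X)→(P,_,L)
state=P head=-1 tape=_X[X]___YXY   (P,X)→(P,_,L)
state=P head=-2 tape=_[X]____YXY   (P,X)→(P,_,L)
state=P head=-3 tape=[_]_____YXY   (P,_)→(P,X,R)
state=P head=-2 tape=X[_]____YXY   (P,_)→(P,X,R)
state=P head=-1 tape=XX[_]___YXY   (P,_)→(P,X,R)
state=P head=0 tape=XXX[_]__YXY   (P,_)→(P,X,R)
state=P head=1 tape=XXXX[_]_YXY   (P,_)→(P,X,R)
state=P head=2 tape=XXXXX[_]YXY   (P,_)→(P,X,R)
state=P head=3 tape=XXXXXX[Y]XY
M halts after 21 transitions.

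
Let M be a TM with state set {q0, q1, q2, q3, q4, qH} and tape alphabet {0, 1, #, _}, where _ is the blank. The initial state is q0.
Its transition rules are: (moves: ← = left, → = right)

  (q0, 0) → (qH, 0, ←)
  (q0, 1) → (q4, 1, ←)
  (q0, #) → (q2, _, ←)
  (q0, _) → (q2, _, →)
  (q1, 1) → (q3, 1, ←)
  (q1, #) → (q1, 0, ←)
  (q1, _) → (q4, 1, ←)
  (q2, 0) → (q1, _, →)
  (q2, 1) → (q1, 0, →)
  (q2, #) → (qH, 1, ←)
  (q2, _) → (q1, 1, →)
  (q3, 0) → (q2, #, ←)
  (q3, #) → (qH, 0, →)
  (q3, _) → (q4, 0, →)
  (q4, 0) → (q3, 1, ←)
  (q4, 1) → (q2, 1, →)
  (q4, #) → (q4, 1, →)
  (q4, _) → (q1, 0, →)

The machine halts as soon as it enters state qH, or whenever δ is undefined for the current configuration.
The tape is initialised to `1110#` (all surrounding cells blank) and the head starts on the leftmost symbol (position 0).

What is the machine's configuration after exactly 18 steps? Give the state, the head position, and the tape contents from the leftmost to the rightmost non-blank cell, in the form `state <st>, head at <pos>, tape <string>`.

state=q0 head=0 tape=___[1]110#   (q0,1)→(q4,1,←)
state=q4 head=-1 tape=__[_]1110#   (q4,_)→(q1,0,→)
state=q1 head=0 tape=__0[1]110#   (q1,1)→(q3,1,←)
state=q3 head=-1 tape=__[0]1110#   (q3,0)→(q2,#,←)
state=q2 head=-2 tape=_[_]#1110#   (q2,_)→(q1,1,→)
state=q1 head=-1 tape=_1[#]1110#   (q1,#)→(q1,0,←)
state=q1 head=-2 tape=_[1]01110#   (q1,1)→(q3,1,←)
state=q3 head=-3 tape=[_]101110#   (q3,_)→(q4,0,→)
state=q4 head=-2 tape=0[1]01110#   (q4,1)→(q2,1,→)
state=q2 head=-1 tape=01[0]1110#   (q2,0)→(q1,_,→)
state=q1 head=0 tape=01_[1]110#   (q1,1)→(q3,1,←)
state=q3 head=-1 tape=01[_]1110#   (q3,_)→(q4,0,→)
state=q4 head=0 tape=010[1]110#   (q4,1)→(q2,1,→)
state=q2 head=1 tape=0101[1]10#   (q2,1)→(q1,0,→)
state=q1 head=2 tape=01010[1]0#   (q1,1)→(q3,1,←)
state=q3 head=1 tape=0101[0]10#   (q3,0)→(q2,#,←)
state=q2 head=0 tape=010[1]#10#   (q2,1)→(q1,0,→)
state=q1 head=1 tape=0100[#]10#   (q1,#)→(q1,0,←)
state=q1 head=0 tape=010[0]010#
After 18 steps: state q1, head at 0, tape 0100010#.

state q1, head at 0, tape 0100010#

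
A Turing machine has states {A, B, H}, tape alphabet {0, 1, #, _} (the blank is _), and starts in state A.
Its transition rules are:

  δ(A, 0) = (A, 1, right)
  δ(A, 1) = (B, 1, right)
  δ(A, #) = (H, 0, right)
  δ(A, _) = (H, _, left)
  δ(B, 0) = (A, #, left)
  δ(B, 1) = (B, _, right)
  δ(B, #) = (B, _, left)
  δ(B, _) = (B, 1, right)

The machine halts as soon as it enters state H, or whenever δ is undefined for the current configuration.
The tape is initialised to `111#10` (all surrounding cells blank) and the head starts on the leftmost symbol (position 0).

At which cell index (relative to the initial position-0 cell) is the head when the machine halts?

state=A head=0 tape=[1]11#10   (A,1)→(B,1,right)
state=B head=1 tape=1[1]1#10   (B,1)→(B,_,right)
state=B head=2 tape=1_[1]#10   (B,1)→(B,_,right)
state=B head=3 tape=1__[#]10   (B,#)→(B,_,left)
state=B head=2 tape=1_[_]_10   (B,_)→(B,1,right)
state=B head=3 tape=1_1[_]10   (B,_)→(B,1,right)
state=B head=4 tape=1_11[1]0   (B,1)→(B,_,right)
state=B head=5 tape=1_11_[0]   (B,0)→(A,#,left)
state=A head=4 tape=1_11[_]#   (A,_)→(H,_,left)
state=H head=3 tape=1_1[1]_#
At halt the head is at cell 3.

3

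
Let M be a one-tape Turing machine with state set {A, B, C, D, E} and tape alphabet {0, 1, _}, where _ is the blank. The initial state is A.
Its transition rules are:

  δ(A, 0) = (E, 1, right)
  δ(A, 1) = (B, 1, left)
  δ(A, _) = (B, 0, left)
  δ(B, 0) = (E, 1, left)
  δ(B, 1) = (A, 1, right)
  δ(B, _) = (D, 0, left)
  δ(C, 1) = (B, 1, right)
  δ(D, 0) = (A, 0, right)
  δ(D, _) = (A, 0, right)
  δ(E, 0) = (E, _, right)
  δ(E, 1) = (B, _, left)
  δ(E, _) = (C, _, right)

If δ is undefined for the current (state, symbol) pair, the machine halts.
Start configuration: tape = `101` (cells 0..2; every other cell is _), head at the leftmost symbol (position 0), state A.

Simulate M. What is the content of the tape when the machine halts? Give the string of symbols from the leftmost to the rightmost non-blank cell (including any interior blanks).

0110

state=A head=0 tape=__[1]01   (A,1)→(B,1,left)
state=B head=-1 tape=_[_]101   (B,_)→(D,0,left)
state=D head=-2 tape=[_]0101   (D,_)→(A,0,right)
state=A head=-1 tape=0[0]101   (A,0)→(E,1,right)
state=E head=0 tape=01[1]01   (E,1)→(B,_,left)
state=B head=-1 tape=0[1]_01   (B,1)→(A,1,right)
state=A head=0 tape=01[_]01   (A,_)→(B,0,left)
state=B head=-1 tape=0[1]001   (B,1)→(A,1,right)
state=A head=0 tape=01[0]01   (A,0)→(E,1,right)
state=E head=1 tape=011[0]1   (E,0)→(E,_,right)
state=E head=2 tape=011_[1]   (E,1)→(B,_,left)
state=B head=1 tape=011[_]_   (B,_)→(D,0,left)
state=D head=0 tape=01[1]0_
The non-blank tape span at halt is 0110.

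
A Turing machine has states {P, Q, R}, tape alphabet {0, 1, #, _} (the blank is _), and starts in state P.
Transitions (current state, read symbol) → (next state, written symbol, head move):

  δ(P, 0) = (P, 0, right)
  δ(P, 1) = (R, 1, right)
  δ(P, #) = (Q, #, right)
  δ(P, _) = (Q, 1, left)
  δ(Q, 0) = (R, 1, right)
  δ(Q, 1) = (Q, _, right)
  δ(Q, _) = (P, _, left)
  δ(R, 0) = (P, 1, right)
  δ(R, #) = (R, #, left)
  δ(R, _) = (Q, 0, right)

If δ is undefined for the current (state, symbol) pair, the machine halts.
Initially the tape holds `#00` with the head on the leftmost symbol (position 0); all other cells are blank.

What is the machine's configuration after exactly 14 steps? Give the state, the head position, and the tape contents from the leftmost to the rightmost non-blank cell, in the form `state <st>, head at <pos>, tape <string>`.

P | [#]00__   read # → write #, move right, go to Q
Q | #[0]0__   read 0 → write 1, move right, go to R
R | #1[0]__   read 0 → write 1, move right, go to P
P | #11[_]_   read _ → write 1, move left, go to Q
Q | #1[1]1_   read 1 → write _, move right, go to Q
Q | #1_[1]_   read 1 → write _, move right, go to Q
Q | #1__[_]   read _ → write _, move left, go to P
P | #1_[_]_   read _ → write 1, move left, go to Q
Q | #1[_]1_   read _ → write _, move left, go to P
P | #[1]_1_   read 1 → write 1, move right, go to R
R | #1[_]1_   read _ → write 0, move right, go to Q
Q | #10[1]_   read 1 → write _, move right, go to Q
Q | #10_[_]   read _ → write _, move left, go to P
P | #10[_]_   read _ → write 1, move left, go to Q
Q | #1[0]1_
After 14 steps: state Q, head at 2, tape #101.

state Q, head at 2, tape #101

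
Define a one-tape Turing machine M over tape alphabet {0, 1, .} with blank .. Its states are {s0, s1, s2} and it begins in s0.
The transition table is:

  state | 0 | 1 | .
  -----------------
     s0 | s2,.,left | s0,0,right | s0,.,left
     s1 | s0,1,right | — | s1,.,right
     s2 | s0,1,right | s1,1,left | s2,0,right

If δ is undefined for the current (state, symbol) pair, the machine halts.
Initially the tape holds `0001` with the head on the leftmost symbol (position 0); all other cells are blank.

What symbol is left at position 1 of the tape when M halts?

.

state=s0 head=0 tape=..[0]001   (s0,0)→(s2,.,left)
state=s2 head=-1 tape=.[.].001   (s2,.)→(s2,0,right)
state=s2 head=0 tape=.0[.]001   (s2,.)→(s2,0,right)
state=s2 head=1 tape=.00[0]01   (s2,0)→(s0,1,right)
state=s0 head=2 tape=.001[0]1   (s0,0)→(s2,.,left)
state=s2 head=1 tape=.00[1].1   (s2,1)→(s1,1,left)
state=s1 head=0 tape=.0[0]1.1   (s1,0)→(s0,1,right)
state=s0 head=1 tape=.01[1].1   (s0,1)→(s0,0,right)
state=s0 head=2 tape=.010[.]1   (s0,.)→(s0,.,left)
state=s0 head=1 tape=.01[0].1   (s0,0)→(s2,.,left)
state=s2 head=0 tape=.0[1]..1   (s2,1)→(s1,1,left)
state=s1 head=-1 tape=.[0]1..1   (s1,0)→(s0,1,right)
state=s0 head=0 tape=.1[1]..1   (s0,1)→(s0,0,right)
state=s0 head=1 tape=.10[.].1   (s0,.)→(s0,.,left)
state=s0 head=0 tape=.1[0]..1   (s0,0)→(s2,.,left)
state=s2 head=-1 tape=.[1]...1   (s2,1)→(s1,1,left)
state=s1 head=-2 tape=[.]1...1   (s1,.)→(s1,.,right)
state=s1 head=-1 tape=.[1]...1
Cell 1 holds . when M halts.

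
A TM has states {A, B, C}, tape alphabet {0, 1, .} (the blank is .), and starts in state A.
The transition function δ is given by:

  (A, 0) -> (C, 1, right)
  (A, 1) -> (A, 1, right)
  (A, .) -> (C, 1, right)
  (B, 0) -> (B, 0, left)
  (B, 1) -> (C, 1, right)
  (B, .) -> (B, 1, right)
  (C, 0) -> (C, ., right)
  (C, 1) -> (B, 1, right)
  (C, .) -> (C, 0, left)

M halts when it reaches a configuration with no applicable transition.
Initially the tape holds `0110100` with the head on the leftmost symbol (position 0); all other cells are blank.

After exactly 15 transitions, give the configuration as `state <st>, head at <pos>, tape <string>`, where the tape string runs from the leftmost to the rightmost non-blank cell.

state C, head at 5, tape 111.1000

state=A head=0 tape=[0]110100.   (A,0)→(C,1,right)
state=C head=1 tape=1[1]10100.   (C,1)→(B,1,right)
state=B head=2 tape=11[1]0100.   (B,1)→(C,1,right)
state=C head=3 tape=111[0]100.   (C,0)→(C,.,right)
state=C head=4 tape=111.[1]00.   (C,1)→(B,1,right)
state=B head=5 tape=111.1[0]0.   (B,0)→(B,0,left)
state=B head=4 tape=111.[1]00.   (B,1)→(C,1,right)
state=C head=5 tape=111.1[0]0.   (C,0)→(C,.,right)
state=C head=6 tape=111.1.[0].   (C,0)→(C,.,right)
state=C head=7 tape=111.1..[.]   (C,.)→(C,0,left)
state=C head=6 tape=111.1.[.]0   (C,.)→(C,0,left)
state=C head=5 tape=111.1[.]00   (C,.)→(C,0,left)
state=C head=4 tape=111.[1]000   (C,1)→(B,1,right)
state=B head=5 tape=111.1[0]00   (B,0)→(B,0,left)
state=B head=4 tape=111.[1]000   (B,1)→(C,1,right)
state=C head=5 tape=111.1[0]00
After 15 steps: state C, head at 5, tape 111.1000.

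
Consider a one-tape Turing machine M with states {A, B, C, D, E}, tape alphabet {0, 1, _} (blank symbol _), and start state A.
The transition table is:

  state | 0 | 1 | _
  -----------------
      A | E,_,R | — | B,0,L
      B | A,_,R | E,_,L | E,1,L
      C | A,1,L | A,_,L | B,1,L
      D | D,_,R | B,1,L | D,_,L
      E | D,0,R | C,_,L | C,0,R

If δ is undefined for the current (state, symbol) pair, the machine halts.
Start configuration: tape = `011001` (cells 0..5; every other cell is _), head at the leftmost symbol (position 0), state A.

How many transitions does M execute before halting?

13

A | __[0]11001   read 0 → write _, move R, go to E
E | ___[1]1001   read 1 → write _, move L, go to C
C | __[_]_1001   read _ → write 1, move L, go to B
B | _[_]1_1001   read _ → write 1, move L, go to E
E | [_]11_1001   read _ → write 0, move R, go to C
C | 0[1]1_1001   read 1 → write _, move L, go to A
A | [0]_1_1001   read 0 → write _, move R, go to E
E | _[_]1_1001   read _ → write 0, move R, go to C
C | _0[1]_1001   read 1 → write _, move L, go to A
A | _[0]__1001   read 0 → write _, move R, go to E
E | __[_]_1001   read _ → write 0, move R, go to C
C | __0[_]1001   read _ → write 1, move L, go to B
B | __[0]11001   read 0 → write _, move R, go to A
A | ___[1]1001
M halts after 13 transitions.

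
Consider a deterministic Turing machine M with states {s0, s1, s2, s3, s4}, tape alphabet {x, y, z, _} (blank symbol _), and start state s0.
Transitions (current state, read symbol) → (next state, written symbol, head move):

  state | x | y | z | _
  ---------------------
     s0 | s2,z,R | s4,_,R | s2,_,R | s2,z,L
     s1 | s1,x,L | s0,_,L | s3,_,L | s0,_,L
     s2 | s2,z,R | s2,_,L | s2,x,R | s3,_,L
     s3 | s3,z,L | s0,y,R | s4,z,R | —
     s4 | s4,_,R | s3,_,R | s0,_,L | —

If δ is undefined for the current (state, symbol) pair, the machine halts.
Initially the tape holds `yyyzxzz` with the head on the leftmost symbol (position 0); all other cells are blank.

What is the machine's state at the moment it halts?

state=s0 head=0 tape=[y]yyzxzz_   (s0,y)→(s4,_,R)
state=s4 head=1 tape=_[y]yzxzz_   (s4,y)→(s3,_,R)
state=s3 head=2 tape=__[y]zxzz_   (s3,y)→(s0,y,R)
state=s0 head=3 tape=__y[z]xzz_   (s0,z)→(s2,_,R)
state=s2 head=4 tape=__y_[x]zz_   (s2,x)→(s2,z,R)
state=s2 head=5 tape=__y_z[z]z_   (s2,z)→(s2,x,R)
state=s2 head=6 tape=__y_zx[z]_   (s2,z)→(s2,x,R)
state=s2 head=7 tape=__y_zxx[_]   (s2,_)→(s3,_,L)
state=s3 head=6 tape=__y_zx[x]_   (s3,x)→(s3,z,L)
state=s3 head=5 tape=__y_z[x]z_   (s3,x)→(s3,z,L)
state=s3 head=4 tape=__y_[z]zz_   (s3,z)→(s4,z,R)
state=s4 head=5 tape=__y_z[z]z_   (s4,z)→(s0,_,L)
state=s0 head=4 tape=__y_[z]_z_   (s0,z)→(s2,_,R)
state=s2 head=5 tape=__y__[_]z_   (s2,_)→(s3,_,L)
state=s3 head=4 tape=__y_[_]_z_
No transition is defined for (s3, _); M halts in state s3.

s3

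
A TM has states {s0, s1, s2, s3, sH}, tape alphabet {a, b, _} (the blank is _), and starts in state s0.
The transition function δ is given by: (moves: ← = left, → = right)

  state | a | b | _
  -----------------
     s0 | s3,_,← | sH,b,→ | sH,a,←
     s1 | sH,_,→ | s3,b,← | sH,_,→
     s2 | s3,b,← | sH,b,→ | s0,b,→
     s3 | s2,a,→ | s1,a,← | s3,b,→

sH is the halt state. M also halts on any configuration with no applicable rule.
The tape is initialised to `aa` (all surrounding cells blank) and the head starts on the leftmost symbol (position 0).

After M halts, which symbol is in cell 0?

s0 | _[a]a__   read a → write _, move ←, go to s3
s3 | [_]_a__   read _ → write b, move →, go to s3
s3 | b[_]a__   read _ → write b, move →, go to s3
s3 | bb[a]__   read a → write a, move →, go to s2
s2 | bba[_]_   read _ → write b, move →, go to s0
s0 | bbab[_]   read _ → write a, move ←, go to sH
sH | bba[b]a
Cell 0 holds b when M halts.

b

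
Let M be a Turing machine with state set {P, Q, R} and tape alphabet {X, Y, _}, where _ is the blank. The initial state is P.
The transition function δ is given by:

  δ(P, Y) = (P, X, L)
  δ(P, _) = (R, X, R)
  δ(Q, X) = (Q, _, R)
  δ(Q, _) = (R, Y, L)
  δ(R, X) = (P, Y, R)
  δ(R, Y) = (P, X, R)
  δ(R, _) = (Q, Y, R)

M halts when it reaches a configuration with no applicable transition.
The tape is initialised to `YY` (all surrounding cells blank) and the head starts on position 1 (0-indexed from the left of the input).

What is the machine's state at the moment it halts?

P

P | _Y[Y]   read Y → write X, move L, go to P
P | _[Y]X   read Y → write X, move L, go to P
P | [_]XX   read _ → write X, move R, go to R
R | X[X]X   read X → write Y, move R, go to P
P | XY[X]
No transition is defined for (P, X); M halts in state P.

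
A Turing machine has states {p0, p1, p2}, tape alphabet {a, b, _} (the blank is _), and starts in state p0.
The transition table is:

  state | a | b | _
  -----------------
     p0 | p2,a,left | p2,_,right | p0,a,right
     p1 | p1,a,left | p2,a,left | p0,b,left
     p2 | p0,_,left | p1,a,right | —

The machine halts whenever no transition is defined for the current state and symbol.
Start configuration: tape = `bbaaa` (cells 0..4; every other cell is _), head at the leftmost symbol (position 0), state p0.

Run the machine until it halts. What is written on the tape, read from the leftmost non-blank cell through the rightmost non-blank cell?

p0 | ___[b]baaa   read b → write _, move right, go to p2
p2 | ____[b]aaa   read b → write a, move right, go to p1
p1 | ____a[a]aa   read a → write a, move left, go to p1
p1 | ____[a]aaa   read a → write a, move left, go to p1
p1 | ___[_]aaaa   read _ → write b, move left, go to p0
p0 | __[_]baaaa   read _ → write a, move right, go to p0
p0 | __a[b]aaaa   read b → write _, move right, go to p2
p2 | __a_[a]aaa   read a → write _, move left, go to p0
p0 | __a[_]_aaa   read _ → write a, move right, go to p0
p0 | __aa[_]aaa   read _ → write a, move right, go to p0
p0 | __aaa[a]aa   read a → write a, move left, go to p2
p2 | __aa[a]aaa   read a → write _, move left, go to p0
p0 | __a[a]_aaa   read a → write a, move left, go to p2
p2 | __[a]a_aaa   read a → write _, move left, go to p0
p0 | _[_]_a_aaa   read _ → write a, move right, go to p0
p0 | _a[_]a_aaa   read _ → write a, move right, go to p0
p0 | _aa[a]_aaa   read a → write a, move left, go to p2
p2 | _a[a]a_aaa   read a → write _, move left, go to p0
p0 | _[a]_a_aaa   read a → write a, move left, go to p2
p2 | [_]a_a_aaa
The non-blank tape span at halt is a_a_aaa.

a_a_aaa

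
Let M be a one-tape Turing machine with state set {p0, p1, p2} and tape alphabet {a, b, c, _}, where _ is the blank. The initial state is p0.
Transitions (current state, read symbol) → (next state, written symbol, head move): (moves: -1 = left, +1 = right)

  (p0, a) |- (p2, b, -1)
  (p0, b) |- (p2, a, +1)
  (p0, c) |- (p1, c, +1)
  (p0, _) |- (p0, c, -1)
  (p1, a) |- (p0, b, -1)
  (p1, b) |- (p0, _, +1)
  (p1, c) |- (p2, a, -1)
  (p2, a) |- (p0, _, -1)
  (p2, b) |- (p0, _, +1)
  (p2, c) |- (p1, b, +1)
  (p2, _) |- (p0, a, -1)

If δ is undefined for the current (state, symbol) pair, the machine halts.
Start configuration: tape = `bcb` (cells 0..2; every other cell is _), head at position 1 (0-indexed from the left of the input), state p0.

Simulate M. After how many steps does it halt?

state=p0 head=1 tape=b[c]b__   (p0,c)→(p1,c,+1)
state=p1 head=2 tape=bc[b]__   (p1,b)→(p0,_,+1)
state=p0 head=3 tape=bc_[_]_   (p0,_)→(p0,c,-1)
state=p0 head=2 tape=bc[_]c_   (p0,_)→(p0,c,-1)
state=p0 head=1 tape=b[c]cc_   (p0,c)→(p1,c,+1)
state=p1 head=2 tape=bc[c]c_   (p1,c)→(p2,a,-1)
state=p2 head=1 tape=b[c]ac_   (p2,c)→(p1,b,+1)
state=p1 head=2 tape=bb[a]c_   (p1,a)→(p0,b,-1)
state=p0 head=1 tape=b[b]bc_   (p0,b)→(p2,a,+1)
state=p2 head=2 tape=ba[b]c_   (p2,b)→(p0,_,+1)
state=p0 head=3 tape=ba_[c]_   (p0,c)→(p1,c,+1)
state=p1 head=4 tape=ba_c[_]
M halts after 11 transitions.

11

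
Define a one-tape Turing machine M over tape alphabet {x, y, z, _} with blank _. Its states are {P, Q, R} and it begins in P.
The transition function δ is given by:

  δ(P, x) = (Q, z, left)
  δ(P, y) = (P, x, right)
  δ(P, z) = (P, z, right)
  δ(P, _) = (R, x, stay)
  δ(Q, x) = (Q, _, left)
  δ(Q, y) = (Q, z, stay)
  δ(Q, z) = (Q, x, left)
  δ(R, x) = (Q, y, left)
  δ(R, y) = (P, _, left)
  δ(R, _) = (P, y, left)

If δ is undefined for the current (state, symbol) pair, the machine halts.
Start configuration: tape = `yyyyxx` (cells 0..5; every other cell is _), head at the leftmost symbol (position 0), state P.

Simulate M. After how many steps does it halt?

9

state=P head=0 tape=_[y]yyyxx   (P,y)→(P,x,right)
state=P head=1 tape=_x[y]yyxx   (P,y)→(P,x,right)
state=P head=2 tape=_xx[y]yxx   (P,y)→(P,x,right)
state=P head=3 tape=_xxx[y]xx   (P,y)→(P,x,right)
state=P head=4 tape=_xxxx[x]x   (P,x)→(Q,z,left)
state=Q head=3 tape=_xxx[x]zx   (Q,x)→(Q,_,left)
state=Q head=2 tape=_xx[x]_zx   (Q,x)→(Q,_,left)
state=Q head=1 tape=_x[x]__zx   (Q,x)→(Q,_,left)
state=Q head=0 tape=_[x]___zx   (Q,x)→(Q,_,left)
state=Q head=-1 tape=[_]____zx
M halts after 9 transitions.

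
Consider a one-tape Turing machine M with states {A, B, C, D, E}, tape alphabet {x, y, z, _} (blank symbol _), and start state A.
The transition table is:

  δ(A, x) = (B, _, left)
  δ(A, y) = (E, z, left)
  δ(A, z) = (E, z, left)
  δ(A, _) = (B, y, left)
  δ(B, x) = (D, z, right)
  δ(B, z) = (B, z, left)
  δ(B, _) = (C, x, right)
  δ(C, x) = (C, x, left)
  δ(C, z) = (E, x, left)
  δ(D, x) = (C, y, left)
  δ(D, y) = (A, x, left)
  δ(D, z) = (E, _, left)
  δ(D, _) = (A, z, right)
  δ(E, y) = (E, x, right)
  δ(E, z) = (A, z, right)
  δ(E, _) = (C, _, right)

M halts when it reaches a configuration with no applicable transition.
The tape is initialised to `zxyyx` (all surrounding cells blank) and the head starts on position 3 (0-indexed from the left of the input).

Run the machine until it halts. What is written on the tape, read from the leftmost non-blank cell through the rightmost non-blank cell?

A | _zxy[y]x   read y → write z, move left, go to E
E | _zx[y]zx   read y → write x, move right, go to E
E | _zxx[z]x   read z → write z, move right, go to A
A | _zxxz[x]   read x → write _, move left, go to B
B | _zxx[z]_   read z → write z, move left, go to B
B | _zx[x]z_   read x → write z, move right, go to D
D | _zxz[z]_   read z → write _, move left, go to E
E | _zx[z]__   read z → write z, move right, go to A
A | _zxz[_]_   read _ → write y, move left, go to B
B | _zx[z]y_   read z → write z, move left, go to B
B | _z[x]zy_   read x → write z, move right, go to D
D | _zz[z]y_   read z → write _, move left, go to E
E | _z[z]_y_   read z → write z, move right, go to A
A | _zz[_]y_   read _ → write y, move left, go to B
B | _z[z]yy_   read z → write z, move left, go to B
B | _[z]zyy_   read z → write z, move left, go to B
B | [_]zzyy_   read _ → write x, move right, go to C
C | x[z]zyy_   read z → write x, move left, go to E
E | [x]xzyy_
The non-blank tape span at halt is xxzyy.

xxzyy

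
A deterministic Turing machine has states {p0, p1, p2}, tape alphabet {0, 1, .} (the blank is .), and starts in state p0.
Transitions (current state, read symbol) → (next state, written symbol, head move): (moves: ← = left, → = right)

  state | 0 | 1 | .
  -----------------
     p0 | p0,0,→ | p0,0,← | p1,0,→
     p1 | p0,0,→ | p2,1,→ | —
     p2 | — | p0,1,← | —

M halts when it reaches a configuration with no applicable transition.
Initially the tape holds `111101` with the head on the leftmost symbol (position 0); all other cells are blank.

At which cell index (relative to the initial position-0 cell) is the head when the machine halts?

p0 | .[1]11101..   read 1 → write 0, move ←, go to p0
p0 | [.]011101..   read . → write 0, move →, go to p1
p1 | 0[0]11101..   read 0 → write 0, move →, go to p0
p0 | 00[1]1101..   read 1 → write 0, move ←, go to p0
p0 | 0[0]01101..   read 0 → write 0, move →, go to p0
p0 | 00[0]1101..   read 0 → write 0, move →, go to p0
p0 | 000[1]101..   read 1 → write 0, move ←, go to p0
p0 | 00[0]0101..   read 0 → write 0, move →, go to p0
p0 | 000[0]101..   read 0 → write 0, move →, go to p0
p0 | 0000[1]01..   read 1 → write 0, move ←, go to p0
p0 | 000[0]001..   read 0 → write 0, move →, go to p0
p0 | 0000[0]01..   read 0 → write 0, move →, go to p0
p0 | 00000[0]1..   read 0 → write 0, move →, go to p0
p0 | 000000[1]..   read 1 → write 0, move ←, go to p0
p0 | 00000[0]0..   read 0 → write 0, move →, go to p0
p0 | 000000[0]..   read 0 → write 0, move →, go to p0
p0 | 0000000[.].   read . → write 0, move →, go to p1
p1 | 00000000[.]
At halt the head is at cell 7.

7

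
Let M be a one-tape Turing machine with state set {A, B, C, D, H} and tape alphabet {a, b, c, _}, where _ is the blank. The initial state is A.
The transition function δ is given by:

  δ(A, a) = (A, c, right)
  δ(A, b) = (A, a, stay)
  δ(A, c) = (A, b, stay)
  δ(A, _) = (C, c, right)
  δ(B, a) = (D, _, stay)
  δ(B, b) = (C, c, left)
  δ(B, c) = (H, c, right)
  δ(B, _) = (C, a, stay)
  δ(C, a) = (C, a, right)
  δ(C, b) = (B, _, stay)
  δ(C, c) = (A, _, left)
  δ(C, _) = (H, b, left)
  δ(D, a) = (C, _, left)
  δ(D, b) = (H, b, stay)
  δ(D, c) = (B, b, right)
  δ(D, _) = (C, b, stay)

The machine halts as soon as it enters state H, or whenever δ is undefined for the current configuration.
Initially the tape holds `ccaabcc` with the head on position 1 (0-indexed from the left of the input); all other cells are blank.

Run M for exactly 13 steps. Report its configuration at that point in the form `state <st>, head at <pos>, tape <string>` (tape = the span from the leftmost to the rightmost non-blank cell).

state A, head at 7, tape ccccccc

A | c[c]aabcc_   read c → write b, move stay, go to A
A | c[b]aabcc_   read b → write a, move stay, go to A
A | c[a]aabcc_   read a → write c, move right, go to A
A | cc[a]abcc_   read a → write c, move right, go to A
A | ccc[a]bcc_   read a → write c, move right, go to A
A | cccc[b]cc_   read b → write a, move stay, go to A
A | cccc[a]cc_   read a → write c, move right, go to A
A | ccccc[c]c_   read c → write b, move stay, go to A
A | ccccc[b]c_   read b → write a, move stay, go to A
A | ccccc[a]c_   read a → write c, move right, go to A
A | cccccc[c]_   read c → write b, move stay, go to A
A | cccccc[b]_   read b → write a, move stay, go to A
A | cccccc[a]_   read a → write c, move right, go to A
A | ccccccc[_]
After 13 steps: state A, head at 7, tape ccccccc.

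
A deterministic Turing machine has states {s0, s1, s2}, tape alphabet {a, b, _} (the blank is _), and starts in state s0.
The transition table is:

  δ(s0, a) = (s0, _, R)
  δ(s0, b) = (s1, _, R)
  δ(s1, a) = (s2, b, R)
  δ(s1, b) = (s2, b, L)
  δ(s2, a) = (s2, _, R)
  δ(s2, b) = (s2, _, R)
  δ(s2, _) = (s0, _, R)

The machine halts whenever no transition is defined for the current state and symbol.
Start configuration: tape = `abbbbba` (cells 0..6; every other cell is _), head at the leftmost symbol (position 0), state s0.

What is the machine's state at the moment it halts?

s0 | [a]bbbbba__   read a → write _, move R, go to s0
s0 | _[b]bbbba__   read b → write _, move R, go to s1
s1 | __[b]bbba__   read b → write b, move L, go to s2
s2 | _[_]bbbba__   read _ → write _, move R, go to s0
s0 | __[b]bbba__   read b → write _, move R, go to s1
s1 | ___[b]bba__   read b → write b, move L, go to s2
s2 | __[_]bbba__   read _ → write _, move R, go to s0
s0 | ___[b]bba__   read b → write _, move R, go to s1
s1 | ____[b]ba__   read b → write b, move L, go to s2
s2 | ___[_]bba__   read _ → write _, move R, go to s0
s0 | ____[b]ba__   read b → write _, move R, go to s1
s1 | _____[b]a__   read b → write b, move L, go to s2
s2 | ____[_]ba__   read _ → write _, move R, go to s0
s0 | _____[b]a__   read b → write _, move R, go to s1
s1 | ______[a]__   read a → write b, move R, go to s2
s2 | ______b[_]_   read _ → write _, move R, go to s0
s0 | ______b_[_]
No transition is defined for (s0, _); M halts in state s0.

s0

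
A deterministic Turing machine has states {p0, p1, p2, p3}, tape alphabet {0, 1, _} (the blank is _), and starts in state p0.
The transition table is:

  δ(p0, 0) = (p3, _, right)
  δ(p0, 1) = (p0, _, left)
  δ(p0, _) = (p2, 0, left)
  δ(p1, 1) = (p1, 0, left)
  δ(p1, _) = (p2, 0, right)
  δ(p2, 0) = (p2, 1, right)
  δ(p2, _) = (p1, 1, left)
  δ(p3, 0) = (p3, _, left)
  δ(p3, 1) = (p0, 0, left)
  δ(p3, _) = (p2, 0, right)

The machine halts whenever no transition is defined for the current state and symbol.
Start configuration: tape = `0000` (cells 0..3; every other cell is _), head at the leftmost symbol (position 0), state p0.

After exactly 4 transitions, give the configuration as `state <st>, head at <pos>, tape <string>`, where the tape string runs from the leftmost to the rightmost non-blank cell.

p0 | [0]000   read 0 → write _, move right, go to p3
p3 | _[0]00   read 0 → write _, move left, go to p3
p3 | [_]_00   read _ → write 0, move right, go to p2
p2 | 0[_]00   read _ → write 1, move left, go to p1
p1 | [0]100
After 4 steps: state p1, head at 0, tape 0100.

state p1, head at 0, tape 0100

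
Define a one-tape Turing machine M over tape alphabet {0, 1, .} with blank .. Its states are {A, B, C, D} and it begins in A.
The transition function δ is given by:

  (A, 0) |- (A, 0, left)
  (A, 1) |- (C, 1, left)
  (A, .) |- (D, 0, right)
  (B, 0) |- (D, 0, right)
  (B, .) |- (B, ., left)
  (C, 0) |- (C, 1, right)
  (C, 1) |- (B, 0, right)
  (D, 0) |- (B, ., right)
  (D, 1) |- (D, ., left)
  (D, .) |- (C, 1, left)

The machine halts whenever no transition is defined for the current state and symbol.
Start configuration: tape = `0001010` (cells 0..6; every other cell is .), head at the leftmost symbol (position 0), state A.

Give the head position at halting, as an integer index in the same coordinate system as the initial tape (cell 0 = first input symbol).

3

A | .[0]001010   read 0 → write 0, move left, go to A
A | [.]0001010   read . → write 0, move right, go to D
D | 0[0]001010   read 0 → write ., move right, go to B
B | 0.[0]01010   read 0 → write 0, move right, go to D
D | 0.0[0]1010   read 0 → write ., move right, go to B
B | 0.0.[1]010
At halt the head is at cell 3.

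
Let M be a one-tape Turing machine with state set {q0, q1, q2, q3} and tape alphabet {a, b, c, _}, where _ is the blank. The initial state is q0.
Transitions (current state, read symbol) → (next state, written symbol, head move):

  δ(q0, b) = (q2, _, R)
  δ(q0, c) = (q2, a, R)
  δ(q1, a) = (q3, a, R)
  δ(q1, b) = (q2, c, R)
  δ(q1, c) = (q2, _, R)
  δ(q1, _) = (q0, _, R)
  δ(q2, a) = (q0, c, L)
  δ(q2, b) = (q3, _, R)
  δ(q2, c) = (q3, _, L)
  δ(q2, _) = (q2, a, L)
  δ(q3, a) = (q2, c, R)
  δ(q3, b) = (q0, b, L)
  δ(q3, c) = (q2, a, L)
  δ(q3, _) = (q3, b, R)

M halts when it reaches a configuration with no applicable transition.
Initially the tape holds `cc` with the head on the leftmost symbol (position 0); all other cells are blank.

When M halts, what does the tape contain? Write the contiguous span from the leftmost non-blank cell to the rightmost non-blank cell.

q0 | _[c]c__   read c → write a, move R, go to q2
q2 | _a[c]__   read c → write _, move L, go to q3
q3 | _[a]___   read a → write c, move R, go to q2
q2 | _c[_]__   read _ → write a, move L, go to q2
q2 | _[c]a__   read c → write _, move L, go to q3
q3 | [_]_a__   read _ → write b, move R, go to q3
q3 | b[_]a__   read _ → write b, move R, go to q3
q3 | bb[a]__   read a → write c, move R, go to q2
q2 | bbc[_]_   read _ → write a, move L, go to q2
q2 | bb[c]a_   read c → write _, move L, go to q3
q3 | b[b]_a_   read b → write b, move L, go to q0
q0 | [b]b_a_   read b → write _, move R, go to q2
q2 | _[b]_a_   read b → write _, move R, go to q3
q3 | __[_]a_   read _ → write b, move R, go to q3
q3 | __b[a]_   read a → write c, move R, go to q2
q2 | __bc[_]   read _ → write a, move L, go to q2
q2 | __b[c]a   read c → write _, move L, go to q3
q3 | __[b]_a   read b → write b, move L, go to q0
q0 | _[_]b_a
The non-blank tape span at halt is b_a.

b_a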